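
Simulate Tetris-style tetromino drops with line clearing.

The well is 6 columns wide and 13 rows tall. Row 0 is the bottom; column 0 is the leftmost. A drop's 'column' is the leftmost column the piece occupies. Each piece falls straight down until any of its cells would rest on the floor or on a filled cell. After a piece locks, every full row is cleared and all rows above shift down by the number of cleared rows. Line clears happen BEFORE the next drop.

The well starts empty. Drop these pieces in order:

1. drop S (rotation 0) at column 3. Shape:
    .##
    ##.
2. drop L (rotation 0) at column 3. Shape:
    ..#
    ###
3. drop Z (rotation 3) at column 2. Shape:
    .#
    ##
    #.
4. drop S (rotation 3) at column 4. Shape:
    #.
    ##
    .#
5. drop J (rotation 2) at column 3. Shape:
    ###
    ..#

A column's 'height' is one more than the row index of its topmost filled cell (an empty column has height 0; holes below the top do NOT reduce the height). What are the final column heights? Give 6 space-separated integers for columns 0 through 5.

Answer: 0 0 4 8 8 8

Derivation:
Drop 1: S rot0 at col 3 lands with bottom-row=0; cleared 0 line(s) (total 0); column heights now [0 0 0 1 2 2], max=2
Drop 2: L rot0 at col 3 lands with bottom-row=2; cleared 0 line(s) (total 0); column heights now [0 0 0 3 3 4], max=4
Drop 3: Z rot3 at col 2 lands with bottom-row=2; cleared 0 line(s) (total 0); column heights now [0 0 4 5 3 4], max=5
Drop 4: S rot3 at col 4 lands with bottom-row=4; cleared 0 line(s) (total 0); column heights now [0 0 4 5 7 6], max=7
Drop 5: J rot2 at col 3 lands with bottom-row=6; cleared 0 line(s) (total 0); column heights now [0 0 4 8 8 8], max=8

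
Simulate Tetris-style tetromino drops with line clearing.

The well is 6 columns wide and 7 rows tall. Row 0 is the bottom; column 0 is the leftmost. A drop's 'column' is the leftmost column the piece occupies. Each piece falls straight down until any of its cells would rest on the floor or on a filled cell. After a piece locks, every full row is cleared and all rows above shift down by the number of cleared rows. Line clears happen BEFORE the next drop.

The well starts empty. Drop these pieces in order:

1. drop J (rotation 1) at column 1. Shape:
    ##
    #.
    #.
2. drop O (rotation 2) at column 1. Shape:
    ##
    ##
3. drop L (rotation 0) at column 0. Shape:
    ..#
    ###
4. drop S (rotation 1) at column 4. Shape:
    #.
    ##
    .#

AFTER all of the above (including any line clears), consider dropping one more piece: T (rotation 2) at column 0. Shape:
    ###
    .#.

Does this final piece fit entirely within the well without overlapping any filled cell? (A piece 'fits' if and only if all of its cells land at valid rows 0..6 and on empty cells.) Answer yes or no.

Answer: no

Derivation:
Drop 1: J rot1 at col 1 lands with bottom-row=0; cleared 0 line(s) (total 0); column heights now [0 3 3 0 0 0], max=3
Drop 2: O rot2 at col 1 lands with bottom-row=3; cleared 0 line(s) (total 0); column heights now [0 5 5 0 0 0], max=5
Drop 3: L rot0 at col 0 lands with bottom-row=5; cleared 0 line(s) (total 0); column heights now [6 6 7 0 0 0], max=7
Drop 4: S rot1 at col 4 lands with bottom-row=0; cleared 0 line(s) (total 0); column heights now [6 6 7 0 3 2], max=7
Test piece T rot2 at col 0 (width 3): heights before test = [6 6 7 0 3 2]; fits = False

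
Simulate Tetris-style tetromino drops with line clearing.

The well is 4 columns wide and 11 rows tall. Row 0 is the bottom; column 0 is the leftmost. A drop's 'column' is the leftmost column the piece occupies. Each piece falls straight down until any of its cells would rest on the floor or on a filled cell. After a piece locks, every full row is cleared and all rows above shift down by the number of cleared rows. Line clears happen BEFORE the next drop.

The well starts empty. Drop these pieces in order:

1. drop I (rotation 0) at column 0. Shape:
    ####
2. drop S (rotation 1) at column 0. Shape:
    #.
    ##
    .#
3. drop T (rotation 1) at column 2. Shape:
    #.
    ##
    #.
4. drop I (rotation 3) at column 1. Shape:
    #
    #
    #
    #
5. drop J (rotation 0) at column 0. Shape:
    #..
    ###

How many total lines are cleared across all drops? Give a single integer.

Drop 1: I rot0 at col 0 lands with bottom-row=0; cleared 1 line(s) (total 1); column heights now [0 0 0 0], max=0
Drop 2: S rot1 at col 0 lands with bottom-row=0; cleared 0 line(s) (total 1); column heights now [3 2 0 0], max=3
Drop 3: T rot1 at col 2 lands with bottom-row=0; cleared 1 line(s) (total 2); column heights now [2 1 2 0], max=2
Drop 4: I rot3 at col 1 lands with bottom-row=1; cleared 0 line(s) (total 2); column heights now [2 5 2 0], max=5
Drop 5: J rot0 at col 0 lands with bottom-row=5; cleared 0 line(s) (total 2); column heights now [7 6 6 0], max=7

Answer: 2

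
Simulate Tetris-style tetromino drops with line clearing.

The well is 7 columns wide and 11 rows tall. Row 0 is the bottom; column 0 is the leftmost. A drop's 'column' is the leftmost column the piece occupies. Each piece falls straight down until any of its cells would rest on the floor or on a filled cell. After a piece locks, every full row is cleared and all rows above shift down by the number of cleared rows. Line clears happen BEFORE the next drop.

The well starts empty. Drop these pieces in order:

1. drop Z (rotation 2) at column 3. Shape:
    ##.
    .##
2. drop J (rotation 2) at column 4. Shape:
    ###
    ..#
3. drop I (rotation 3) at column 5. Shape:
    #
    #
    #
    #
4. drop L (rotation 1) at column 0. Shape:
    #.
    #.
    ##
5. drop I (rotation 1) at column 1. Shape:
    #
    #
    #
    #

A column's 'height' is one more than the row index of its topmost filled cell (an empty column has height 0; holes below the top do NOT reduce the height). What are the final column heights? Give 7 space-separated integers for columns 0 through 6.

Answer: 3 5 0 2 3 7 3

Derivation:
Drop 1: Z rot2 at col 3 lands with bottom-row=0; cleared 0 line(s) (total 0); column heights now [0 0 0 2 2 1 0], max=2
Drop 2: J rot2 at col 4 lands with bottom-row=1; cleared 0 line(s) (total 0); column heights now [0 0 0 2 3 3 3], max=3
Drop 3: I rot3 at col 5 lands with bottom-row=3; cleared 0 line(s) (total 0); column heights now [0 0 0 2 3 7 3], max=7
Drop 4: L rot1 at col 0 lands with bottom-row=0; cleared 0 line(s) (total 0); column heights now [3 1 0 2 3 7 3], max=7
Drop 5: I rot1 at col 1 lands with bottom-row=1; cleared 0 line(s) (total 0); column heights now [3 5 0 2 3 7 3], max=7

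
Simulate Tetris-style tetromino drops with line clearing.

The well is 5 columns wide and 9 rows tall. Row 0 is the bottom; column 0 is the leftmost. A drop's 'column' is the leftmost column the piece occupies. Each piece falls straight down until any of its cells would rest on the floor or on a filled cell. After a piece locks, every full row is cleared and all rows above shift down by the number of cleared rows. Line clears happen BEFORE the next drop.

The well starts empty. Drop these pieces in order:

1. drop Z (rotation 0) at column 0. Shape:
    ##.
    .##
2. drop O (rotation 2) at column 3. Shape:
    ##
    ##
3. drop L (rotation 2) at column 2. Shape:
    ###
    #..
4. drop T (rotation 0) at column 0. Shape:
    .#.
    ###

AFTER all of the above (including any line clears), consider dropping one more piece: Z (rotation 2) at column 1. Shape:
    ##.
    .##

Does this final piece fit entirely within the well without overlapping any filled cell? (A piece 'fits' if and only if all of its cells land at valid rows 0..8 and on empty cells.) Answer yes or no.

Drop 1: Z rot0 at col 0 lands with bottom-row=0; cleared 0 line(s) (total 0); column heights now [2 2 1 0 0], max=2
Drop 2: O rot2 at col 3 lands with bottom-row=0; cleared 0 line(s) (total 0); column heights now [2 2 1 2 2], max=2
Drop 3: L rot2 at col 2 lands with bottom-row=1; cleared 1 line(s) (total 1); column heights now [0 1 2 2 2], max=2
Drop 4: T rot0 at col 0 lands with bottom-row=2; cleared 0 line(s) (total 1); column heights now [3 4 3 2 2], max=4
Test piece Z rot2 at col 1 (width 3): heights before test = [3 4 3 2 2]; fits = True

Answer: yes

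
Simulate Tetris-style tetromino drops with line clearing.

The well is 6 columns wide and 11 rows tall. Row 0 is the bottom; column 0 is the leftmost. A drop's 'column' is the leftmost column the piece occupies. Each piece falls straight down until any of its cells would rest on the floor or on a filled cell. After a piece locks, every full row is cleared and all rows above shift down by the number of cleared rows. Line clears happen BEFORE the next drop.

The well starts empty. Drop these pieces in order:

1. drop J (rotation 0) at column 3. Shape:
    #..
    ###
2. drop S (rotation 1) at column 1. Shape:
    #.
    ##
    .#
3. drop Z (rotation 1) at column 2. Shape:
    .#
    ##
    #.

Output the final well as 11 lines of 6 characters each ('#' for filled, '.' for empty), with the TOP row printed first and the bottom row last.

Drop 1: J rot0 at col 3 lands with bottom-row=0; cleared 0 line(s) (total 0); column heights now [0 0 0 2 1 1], max=2
Drop 2: S rot1 at col 1 lands with bottom-row=0; cleared 0 line(s) (total 0); column heights now [0 3 2 2 1 1], max=3
Drop 3: Z rot1 at col 2 lands with bottom-row=2; cleared 0 line(s) (total 0); column heights now [0 3 4 5 1 1], max=5

Answer: ......
......
......
......
......
......
...#..
..##..
.##...
.###..
..####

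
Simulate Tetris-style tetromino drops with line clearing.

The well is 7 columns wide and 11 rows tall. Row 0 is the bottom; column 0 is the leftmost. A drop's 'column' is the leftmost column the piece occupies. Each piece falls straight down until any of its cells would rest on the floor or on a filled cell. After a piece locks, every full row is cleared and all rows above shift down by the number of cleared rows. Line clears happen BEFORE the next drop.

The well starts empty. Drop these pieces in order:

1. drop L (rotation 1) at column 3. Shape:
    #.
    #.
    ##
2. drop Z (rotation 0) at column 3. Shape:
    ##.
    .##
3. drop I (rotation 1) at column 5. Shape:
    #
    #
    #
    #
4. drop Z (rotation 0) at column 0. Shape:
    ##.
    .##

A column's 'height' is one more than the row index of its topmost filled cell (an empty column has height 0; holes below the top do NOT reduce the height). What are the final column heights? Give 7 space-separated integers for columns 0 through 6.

Answer: 2 2 1 4 4 7 0

Derivation:
Drop 1: L rot1 at col 3 lands with bottom-row=0; cleared 0 line(s) (total 0); column heights now [0 0 0 3 1 0 0], max=3
Drop 2: Z rot0 at col 3 lands with bottom-row=2; cleared 0 line(s) (total 0); column heights now [0 0 0 4 4 3 0], max=4
Drop 3: I rot1 at col 5 lands with bottom-row=3; cleared 0 line(s) (total 0); column heights now [0 0 0 4 4 7 0], max=7
Drop 4: Z rot0 at col 0 lands with bottom-row=0; cleared 0 line(s) (total 0); column heights now [2 2 1 4 4 7 0], max=7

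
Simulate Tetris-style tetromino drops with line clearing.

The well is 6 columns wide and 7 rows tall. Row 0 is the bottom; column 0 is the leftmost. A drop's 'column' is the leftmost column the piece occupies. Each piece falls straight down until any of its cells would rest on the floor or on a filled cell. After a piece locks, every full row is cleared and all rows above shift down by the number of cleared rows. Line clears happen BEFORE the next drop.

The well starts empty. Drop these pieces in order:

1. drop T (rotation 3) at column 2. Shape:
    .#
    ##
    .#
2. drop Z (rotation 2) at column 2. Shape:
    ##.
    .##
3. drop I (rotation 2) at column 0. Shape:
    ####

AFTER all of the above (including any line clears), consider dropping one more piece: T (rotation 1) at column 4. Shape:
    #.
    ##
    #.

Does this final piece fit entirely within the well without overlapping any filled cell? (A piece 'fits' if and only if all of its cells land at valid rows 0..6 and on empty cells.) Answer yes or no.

Answer: yes

Derivation:
Drop 1: T rot3 at col 2 lands with bottom-row=0; cleared 0 line(s) (total 0); column heights now [0 0 2 3 0 0], max=3
Drop 2: Z rot2 at col 2 lands with bottom-row=3; cleared 0 line(s) (total 0); column heights now [0 0 5 5 4 0], max=5
Drop 3: I rot2 at col 0 lands with bottom-row=5; cleared 0 line(s) (total 0); column heights now [6 6 6 6 4 0], max=6
Test piece T rot1 at col 4 (width 2): heights before test = [6 6 6 6 4 0]; fits = True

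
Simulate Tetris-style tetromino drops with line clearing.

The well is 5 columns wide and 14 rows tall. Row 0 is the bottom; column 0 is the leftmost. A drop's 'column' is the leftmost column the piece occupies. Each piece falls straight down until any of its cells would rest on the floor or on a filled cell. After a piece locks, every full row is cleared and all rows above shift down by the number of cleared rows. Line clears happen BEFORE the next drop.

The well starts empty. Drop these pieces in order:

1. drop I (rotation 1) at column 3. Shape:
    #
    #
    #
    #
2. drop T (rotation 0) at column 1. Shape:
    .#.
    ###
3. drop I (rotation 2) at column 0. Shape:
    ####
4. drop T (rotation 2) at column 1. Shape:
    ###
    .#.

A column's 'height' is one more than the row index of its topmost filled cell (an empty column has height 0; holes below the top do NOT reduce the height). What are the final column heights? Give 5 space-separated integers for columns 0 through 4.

Answer: 7 9 9 9 0

Derivation:
Drop 1: I rot1 at col 3 lands with bottom-row=0; cleared 0 line(s) (total 0); column heights now [0 0 0 4 0], max=4
Drop 2: T rot0 at col 1 lands with bottom-row=4; cleared 0 line(s) (total 0); column heights now [0 5 6 5 0], max=6
Drop 3: I rot2 at col 0 lands with bottom-row=6; cleared 0 line(s) (total 0); column heights now [7 7 7 7 0], max=7
Drop 4: T rot2 at col 1 lands with bottom-row=7; cleared 0 line(s) (total 0); column heights now [7 9 9 9 0], max=9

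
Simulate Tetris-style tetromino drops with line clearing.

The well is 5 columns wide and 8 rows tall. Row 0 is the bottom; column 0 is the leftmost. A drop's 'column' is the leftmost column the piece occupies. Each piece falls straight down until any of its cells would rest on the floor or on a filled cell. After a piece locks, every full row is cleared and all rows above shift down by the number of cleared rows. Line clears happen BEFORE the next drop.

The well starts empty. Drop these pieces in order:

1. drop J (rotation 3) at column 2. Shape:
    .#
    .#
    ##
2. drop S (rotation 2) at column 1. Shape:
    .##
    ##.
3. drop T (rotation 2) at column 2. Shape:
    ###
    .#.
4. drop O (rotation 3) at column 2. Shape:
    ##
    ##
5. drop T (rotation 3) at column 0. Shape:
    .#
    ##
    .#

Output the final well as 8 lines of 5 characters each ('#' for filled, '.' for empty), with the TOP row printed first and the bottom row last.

Answer: ..##.
..##.
.####
##.#.
.###.
.###.
...#.
..##.

Derivation:
Drop 1: J rot3 at col 2 lands with bottom-row=0; cleared 0 line(s) (total 0); column heights now [0 0 1 3 0], max=3
Drop 2: S rot2 at col 1 lands with bottom-row=2; cleared 0 line(s) (total 0); column heights now [0 3 4 4 0], max=4
Drop 3: T rot2 at col 2 lands with bottom-row=4; cleared 0 line(s) (total 0); column heights now [0 3 6 6 6], max=6
Drop 4: O rot3 at col 2 lands with bottom-row=6; cleared 0 line(s) (total 0); column heights now [0 3 8 8 6], max=8
Drop 5: T rot3 at col 0 lands with bottom-row=3; cleared 0 line(s) (total 0); column heights now [5 6 8 8 6], max=8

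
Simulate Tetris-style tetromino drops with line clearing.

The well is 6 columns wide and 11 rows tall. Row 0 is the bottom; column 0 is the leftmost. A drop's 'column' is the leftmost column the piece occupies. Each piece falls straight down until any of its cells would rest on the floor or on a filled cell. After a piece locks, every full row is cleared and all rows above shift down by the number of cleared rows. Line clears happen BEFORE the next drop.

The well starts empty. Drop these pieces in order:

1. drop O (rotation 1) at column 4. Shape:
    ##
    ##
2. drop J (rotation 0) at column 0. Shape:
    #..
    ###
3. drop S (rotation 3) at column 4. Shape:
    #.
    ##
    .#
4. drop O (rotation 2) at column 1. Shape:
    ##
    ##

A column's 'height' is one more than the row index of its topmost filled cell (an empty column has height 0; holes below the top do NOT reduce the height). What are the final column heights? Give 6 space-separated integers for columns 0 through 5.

Answer: 2 3 3 0 5 4

Derivation:
Drop 1: O rot1 at col 4 lands with bottom-row=0; cleared 0 line(s) (total 0); column heights now [0 0 0 0 2 2], max=2
Drop 2: J rot0 at col 0 lands with bottom-row=0; cleared 0 line(s) (total 0); column heights now [2 1 1 0 2 2], max=2
Drop 3: S rot3 at col 4 lands with bottom-row=2; cleared 0 line(s) (total 0); column heights now [2 1 1 0 5 4], max=5
Drop 4: O rot2 at col 1 lands with bottom-row=1; cleared 0 line(s) (total 0); column heights now [2 3 3 0 5 4], max=5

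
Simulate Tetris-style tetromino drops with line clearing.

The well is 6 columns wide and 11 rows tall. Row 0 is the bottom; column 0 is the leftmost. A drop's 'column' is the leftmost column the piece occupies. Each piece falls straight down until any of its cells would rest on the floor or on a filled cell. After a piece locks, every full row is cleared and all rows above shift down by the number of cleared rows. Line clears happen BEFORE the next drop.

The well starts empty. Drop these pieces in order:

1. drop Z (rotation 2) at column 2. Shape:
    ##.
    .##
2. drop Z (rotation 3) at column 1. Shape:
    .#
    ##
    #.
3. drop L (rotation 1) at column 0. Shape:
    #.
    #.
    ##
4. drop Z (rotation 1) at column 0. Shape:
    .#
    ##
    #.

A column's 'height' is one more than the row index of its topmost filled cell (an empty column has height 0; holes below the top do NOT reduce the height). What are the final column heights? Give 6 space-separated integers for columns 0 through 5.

Answer: 8 9 4 2 1 0

Derivation:
Drop 1: Z rot2 at col 2 lands with bottom-row=0; cleared 0 line(s) (total 0); column heights now [0 0 2 2 1 0], max=2
Drop 2: Z rot3 at col 1 lands with bottom-row=1; cleared 0 line(s) (total 0); column heights now [0 3 4 2 1 0], max=4
Drop 3: L rot1 at col 0 lands with bottom-row=3; cleared 0 line(s) (total 0); column heights now [6 4 4 2 1 0], max=6
Drop 4: Z rot1 at col 0 lands with bottom-row=6; cleared 0 line(s) (total 0); column heights now [8 9 4 2 1 0], max=9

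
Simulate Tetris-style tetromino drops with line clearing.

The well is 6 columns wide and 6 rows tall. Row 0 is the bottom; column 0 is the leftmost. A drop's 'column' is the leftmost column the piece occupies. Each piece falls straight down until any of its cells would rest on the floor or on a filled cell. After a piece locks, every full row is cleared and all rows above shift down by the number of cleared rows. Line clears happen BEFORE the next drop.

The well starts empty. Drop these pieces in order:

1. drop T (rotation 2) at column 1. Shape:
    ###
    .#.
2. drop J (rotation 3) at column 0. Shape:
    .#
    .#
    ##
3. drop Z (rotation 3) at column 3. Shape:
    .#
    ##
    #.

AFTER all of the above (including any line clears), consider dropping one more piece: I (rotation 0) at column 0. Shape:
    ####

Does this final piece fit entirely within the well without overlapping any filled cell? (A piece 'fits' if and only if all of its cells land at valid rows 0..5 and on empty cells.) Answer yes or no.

Drop 1: T rot2 at col 1 lands with bottom-row=0; cleared 0 line(s) (total 0); column heights now [0 2 2 2 0 0], max=2
Drop 2: J rot3 at col 0 lands with bottom-row=2; cleared 0 line(s) (total 0); column heights now [3 5 2 2 0 0], max=5
Drop 3: Z rot3 at col 3 lands with bottom-row=2; cleared 0 line(s) (total 0); column heights now [3 5 2 4 5 0], max=5
Test piece I rot0 at col 0 (width 4): heights before test = [3 5 2 4 5 0]; fits = True

Answer: yes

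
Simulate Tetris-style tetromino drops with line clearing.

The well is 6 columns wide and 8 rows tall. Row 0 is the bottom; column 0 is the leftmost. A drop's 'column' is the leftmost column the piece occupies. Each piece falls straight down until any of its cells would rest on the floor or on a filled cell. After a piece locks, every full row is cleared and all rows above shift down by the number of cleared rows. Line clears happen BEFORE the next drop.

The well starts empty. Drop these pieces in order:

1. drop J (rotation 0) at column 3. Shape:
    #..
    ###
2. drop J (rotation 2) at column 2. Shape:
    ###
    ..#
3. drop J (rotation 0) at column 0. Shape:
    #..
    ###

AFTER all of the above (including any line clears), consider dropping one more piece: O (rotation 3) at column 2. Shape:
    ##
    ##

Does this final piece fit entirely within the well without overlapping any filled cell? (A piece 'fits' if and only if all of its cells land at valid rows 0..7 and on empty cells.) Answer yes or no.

Answer: yes

Derivation:
Drop 1: J rot0 at col 3 lands with bottom-row=0; cleared 0 line(s) (total 0); column heights now [0 0 0 2 1 1], max=2
Drop 2: J rot2 at col 2 lands with bottom-row=1; cleared 0 line(s) (total 0); column heights now [0 0 3 3 3 1], max=3
Drop 3: J rot0 at col 0 lands with bottom-row=3; cleared 0 line(s) (total 0); column heights now [5 4 4 3 3 1], max=5
Test piece O rot3 at col 2 (width 2): heights before test = [5 4 4 3 3 1]; fits = True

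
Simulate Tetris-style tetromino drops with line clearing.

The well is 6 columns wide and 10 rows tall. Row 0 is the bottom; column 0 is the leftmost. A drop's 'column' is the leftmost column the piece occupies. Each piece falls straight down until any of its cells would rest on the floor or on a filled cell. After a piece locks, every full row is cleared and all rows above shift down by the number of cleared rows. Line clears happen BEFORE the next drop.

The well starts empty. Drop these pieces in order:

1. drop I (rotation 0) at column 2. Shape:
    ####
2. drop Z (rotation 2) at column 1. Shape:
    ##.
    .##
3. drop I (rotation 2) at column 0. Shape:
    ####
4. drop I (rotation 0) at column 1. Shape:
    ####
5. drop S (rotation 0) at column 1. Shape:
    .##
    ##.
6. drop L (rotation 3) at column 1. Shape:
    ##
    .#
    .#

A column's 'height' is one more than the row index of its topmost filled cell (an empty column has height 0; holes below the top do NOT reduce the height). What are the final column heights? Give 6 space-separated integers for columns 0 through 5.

Answer: 4 10 10 7 5 1

Derivation:
Drop 1: I rot0 at col 2 lands with bottom-row=0; cleared 0 line(s) (total 0); column heights now [0 0 1 1 1 1], max=1
Drop 2: Z rot2 at col 1 lands with bottom-row=1; cleared 0 line(s) (total 0); column heights now [0 3 3 2 1 1], max=3
Drop 3: I rot2 at col 0 lands with bottom-row=3; cleared 0 line(s) (total 0); column heights now [4 4 4 4 1 1], max=4
Drop 4: I rot0 at col 1 lands with bottom-row=4; cleared 0 line(s) (total 0); column heights now [4 5 5 5 5 1], max=5
Drop 5: S rot0 at col 1 lands with bottom-row=5; cleared 0 line(s) (total 0); column heights now [4 6 7 7 5 1], max=7
Drop 6: L rot3 at col 1 lands with bottom-row=7; cleared 0 line(s) (total 0); column heights now [4 10 10 7 5 1], max=10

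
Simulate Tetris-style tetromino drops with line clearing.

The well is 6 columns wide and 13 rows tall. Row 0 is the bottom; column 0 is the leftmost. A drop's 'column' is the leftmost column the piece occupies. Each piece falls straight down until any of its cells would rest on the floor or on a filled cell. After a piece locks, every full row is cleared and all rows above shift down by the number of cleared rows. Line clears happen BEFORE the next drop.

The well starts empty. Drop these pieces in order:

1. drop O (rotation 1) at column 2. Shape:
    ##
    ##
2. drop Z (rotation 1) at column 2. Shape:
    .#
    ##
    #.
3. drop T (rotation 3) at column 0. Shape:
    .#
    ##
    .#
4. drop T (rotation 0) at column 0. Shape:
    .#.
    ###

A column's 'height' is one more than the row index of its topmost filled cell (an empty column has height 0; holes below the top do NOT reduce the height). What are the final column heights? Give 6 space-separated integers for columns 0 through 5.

Answer: 5 6 5 5 0 0

Derivation:
Drop 1: O rot1 at col 2 lands with bottom-row=0; cleared 0 line(s) (total 0); column heights now [0 0 2 2 0 0], max=2
Drop 2: Z rot1 at col 2 lands with bottom-row=2; cleared 0 line(s) (total 0); column heights now [0 0 4 5 0 0], max=5
Drop 3: T rot3 at col 0 lands with bottom-row=0; cleared 0 line(s) (total 0); column heights now [2 3 4 5 0 0], max=5
Drop 4: T rot0 at col 0 lands with bottom-row=4; cleared 0 line(s) (total 0); column heights now [5 6 5 5 0 0], max=6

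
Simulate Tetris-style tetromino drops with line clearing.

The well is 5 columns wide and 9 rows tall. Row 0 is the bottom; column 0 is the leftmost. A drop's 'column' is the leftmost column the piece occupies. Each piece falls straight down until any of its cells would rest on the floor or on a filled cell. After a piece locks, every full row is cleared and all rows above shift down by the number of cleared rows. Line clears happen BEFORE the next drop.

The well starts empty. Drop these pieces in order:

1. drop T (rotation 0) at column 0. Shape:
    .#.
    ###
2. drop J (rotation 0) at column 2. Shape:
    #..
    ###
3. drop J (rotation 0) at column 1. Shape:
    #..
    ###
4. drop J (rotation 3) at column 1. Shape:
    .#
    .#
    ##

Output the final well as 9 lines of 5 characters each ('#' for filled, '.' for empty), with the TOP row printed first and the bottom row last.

Drop 1: T rot0 at col 0 lands with bottom-row=0; cleared 0 line(s) (total 0); column heights now [1 2 1 0 0], max=2
Drop 2: J rot0 at col 2 lands with bottom-row=1; cleared 0 line(s) (total 0); column heights now [1 2 3 2 2], max=3
Drop 3: J rot0 at col 1 lands with bottom-row=3; cleared 0 line(s) (total 0); column heights now [1 5 4 4 2], max=5
Drop 4: J rot3 at col 1 lands with bottom-row=5; cleared 0 line(s) (total 0); column heights now [1 6 8 4 2], max=8

Answer: .....
..#..
..#..
.##..
.#...
.###.
..#..
.####
###..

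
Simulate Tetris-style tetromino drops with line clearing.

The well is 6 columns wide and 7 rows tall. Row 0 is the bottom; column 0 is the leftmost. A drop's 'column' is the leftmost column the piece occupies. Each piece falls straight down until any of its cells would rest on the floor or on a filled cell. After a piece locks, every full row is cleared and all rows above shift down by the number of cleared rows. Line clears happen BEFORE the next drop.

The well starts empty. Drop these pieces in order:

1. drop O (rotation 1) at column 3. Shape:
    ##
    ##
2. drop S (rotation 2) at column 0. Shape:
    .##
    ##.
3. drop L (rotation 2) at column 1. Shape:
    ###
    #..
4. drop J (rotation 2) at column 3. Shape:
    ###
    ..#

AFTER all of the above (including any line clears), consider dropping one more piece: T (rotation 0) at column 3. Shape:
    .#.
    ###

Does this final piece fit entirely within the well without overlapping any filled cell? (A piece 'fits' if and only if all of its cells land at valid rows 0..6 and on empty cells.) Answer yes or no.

Answer: yes

Derivation:
Drop 1: O rot1 at col 3 lands with bottom-row=0; cleared 0 line(s) (total 0); column heights now [0 0 0 2 2 0], max=2
Drop 2: S rot2 at col 0 lands with bottom-row=0; cleared 0 line(s) (total 0); column heights now [1 2 2 2 2 0], max=2
Drop 3: L rot2 at col 1 lands with bottom-row=2; cleared 0 line(s) (total 0); column heights now [1 4 4 4 2 0], max=4
Drop 4: J rot2 at col 3 lands with bottom-row=3; cleared 0 line(s) (total 0); column heights now [1 4 4 5 5 5], max=5
Test piece T rot0 at col 3 (width 3): heights before test = [1 4 4 5 5 5]; fits = True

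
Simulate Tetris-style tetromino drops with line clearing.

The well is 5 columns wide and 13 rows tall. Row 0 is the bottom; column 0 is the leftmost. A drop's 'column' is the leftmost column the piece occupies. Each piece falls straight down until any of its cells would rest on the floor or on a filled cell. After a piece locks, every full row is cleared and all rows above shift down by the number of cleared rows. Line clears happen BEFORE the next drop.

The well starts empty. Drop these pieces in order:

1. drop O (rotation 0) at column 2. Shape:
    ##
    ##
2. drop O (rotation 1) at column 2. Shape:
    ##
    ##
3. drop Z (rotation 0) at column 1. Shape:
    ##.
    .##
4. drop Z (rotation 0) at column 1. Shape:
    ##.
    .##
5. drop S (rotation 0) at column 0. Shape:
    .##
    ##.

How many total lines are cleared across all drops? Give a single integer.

Answer: 0

Derivation:
Drop 1: O rot0 at col 2 lands with bottom-row=0; cleared 0 line(s) (total 0); column heights now [0 0 2 2 0], max=2
Drop 2: O rot1 at col 2 lands with bottom-row=2; cleared 0 line(s) (total 0); column heights now [0 0 4 4 0], max=4
Drop 3: Z rot0 at col 1 lands with bottom-row=4; cleared 0 line(s) (total 0); column heights now [0 6 6 5 0], max=6
Drop 4: Z rot0 at col 1 lands with bottom-row=6; cleared 0 line(s) (total 0); column heights now [0 8 8 7 0], max=8
Drop 5: S rot0 at col 0 lands with bottom-row=8; cleared 0 line(s) (total 0); column heights now [9 10 10 7 0], max=10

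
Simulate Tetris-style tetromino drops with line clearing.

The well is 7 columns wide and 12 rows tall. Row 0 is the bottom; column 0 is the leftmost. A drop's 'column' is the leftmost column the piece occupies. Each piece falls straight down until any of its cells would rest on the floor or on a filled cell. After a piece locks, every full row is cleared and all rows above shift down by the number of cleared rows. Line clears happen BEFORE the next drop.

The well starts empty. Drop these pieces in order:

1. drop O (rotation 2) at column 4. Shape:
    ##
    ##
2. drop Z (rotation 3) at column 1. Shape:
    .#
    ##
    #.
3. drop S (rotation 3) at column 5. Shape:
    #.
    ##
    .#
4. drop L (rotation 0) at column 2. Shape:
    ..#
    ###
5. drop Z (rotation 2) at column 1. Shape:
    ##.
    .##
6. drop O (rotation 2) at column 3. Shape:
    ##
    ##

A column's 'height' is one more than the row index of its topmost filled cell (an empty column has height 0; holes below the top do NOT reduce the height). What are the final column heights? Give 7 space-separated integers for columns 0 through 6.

Answer: 0 6 6 7 7 4 3

Derivation:
Drop 1: O rot2 at col 4 lands with bottom-row=0; cleared 0 line(s) (total 0); column heights now [0 0 0 0 2 2 0], max=2
Drop 2: Z rot3 at col 1 lands with bottom-row=0; cleared 0 line(s) (total 0); column heights now [0 2 3 0 2 2 0], max=3
Drop 3: S rot3 at col 5 lands with bottom-row=1; cleared 0 line(s) (total 0); column heights now [0 2 3 0 2 4 3], max=4
Drop 4: L rot0 at col 2 lands with bottom-row=3; cleared 0 line(s) (total 0); column heights now [0 2 4 4 5 4 3], max=5
Drop 5: Z rot2 at col 1 lands with bottom-row=4; cleared 0 line(s) (total 0); column heights now [0 6 6 5 5 4 3], max=6
Drop 6: O rot2 at col 3 lands with bottom-row=5; cleared 0 line(s) (total 0); column heights now [0 6 6 7 7 4 3], max=7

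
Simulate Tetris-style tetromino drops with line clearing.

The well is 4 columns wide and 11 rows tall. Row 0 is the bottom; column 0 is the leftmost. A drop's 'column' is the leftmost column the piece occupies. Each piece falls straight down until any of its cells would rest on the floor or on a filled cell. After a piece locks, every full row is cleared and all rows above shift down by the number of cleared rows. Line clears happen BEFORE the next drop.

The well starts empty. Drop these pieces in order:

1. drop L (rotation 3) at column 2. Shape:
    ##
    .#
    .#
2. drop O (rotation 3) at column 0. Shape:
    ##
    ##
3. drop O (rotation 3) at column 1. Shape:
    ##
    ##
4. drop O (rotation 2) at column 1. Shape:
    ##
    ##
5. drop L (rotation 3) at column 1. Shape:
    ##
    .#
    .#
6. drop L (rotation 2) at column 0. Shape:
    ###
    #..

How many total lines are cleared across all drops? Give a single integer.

Answer: 0

Derivation:
Drop 1: L rot3 at col 2 lands with bottom-row=0; cleared 0 line(s) (total 0); column heights now [0 0 3 3], max=3
Drop 2: O rot3 at col 0 lands with bottom-row=0; cleared 0 line(s) (total 0); column heights now [2 2 3 3], max=3
Drop 3: O rot3 at col 1 lands with bottom-row=3; cleared 0 line(s) (total 0); column heights now [2 5 5 3], max=5
Drop 4: O rot2 at col 1 lands with bottom-row=5; cleared 0 line(s) (total 0); column heights now [2 7 7 3], max=7
Drop 5: L rot3 at col 1 lands with bottom-row=7; cleared 0 line(s) (total 0); column heights now [2 10 10 3], max=10
Drop 6: L rot2 at col 0 lands with bottom-row=9; cleared 0 line(s) (total 0); column heights now [11 11 11 3], max=11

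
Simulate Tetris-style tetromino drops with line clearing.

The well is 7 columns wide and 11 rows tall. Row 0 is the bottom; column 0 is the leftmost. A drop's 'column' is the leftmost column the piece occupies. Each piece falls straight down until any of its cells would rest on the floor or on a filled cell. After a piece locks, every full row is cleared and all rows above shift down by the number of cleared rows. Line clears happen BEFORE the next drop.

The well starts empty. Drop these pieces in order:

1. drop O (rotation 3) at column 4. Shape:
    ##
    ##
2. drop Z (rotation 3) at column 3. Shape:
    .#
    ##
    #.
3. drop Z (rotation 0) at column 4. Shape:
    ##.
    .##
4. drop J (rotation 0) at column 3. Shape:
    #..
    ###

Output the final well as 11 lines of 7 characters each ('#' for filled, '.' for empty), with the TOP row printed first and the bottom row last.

Drop 1: O rot3 at col 4 lands with bottom-row=0; cleared 0 line(s) (total 0); column heights now [0 0 0 0 2 2 0], max=2
Drop 2: Z rot3 at col 3 lands with bottom-row=1; cleared 0 line(s) (total 0); column heights now [0 0 0 3 4 2 0], max=4
Drop 3: Z rot0 at col 4 lands with bottom-row=3; cleared 0 line(s) (total 0); column heights now [0 0 0 3 5 5 4], max=5
Drop 4: J rot0 at col 3 lands with bottom-row=5; cleared 0 line(s) (total 0); column heights now [0 0 0 7 6 6 4], max=7

Answer: .......
.......
.......
.......
...#...
...###.
....##.
....###
...##..
...###.
....##.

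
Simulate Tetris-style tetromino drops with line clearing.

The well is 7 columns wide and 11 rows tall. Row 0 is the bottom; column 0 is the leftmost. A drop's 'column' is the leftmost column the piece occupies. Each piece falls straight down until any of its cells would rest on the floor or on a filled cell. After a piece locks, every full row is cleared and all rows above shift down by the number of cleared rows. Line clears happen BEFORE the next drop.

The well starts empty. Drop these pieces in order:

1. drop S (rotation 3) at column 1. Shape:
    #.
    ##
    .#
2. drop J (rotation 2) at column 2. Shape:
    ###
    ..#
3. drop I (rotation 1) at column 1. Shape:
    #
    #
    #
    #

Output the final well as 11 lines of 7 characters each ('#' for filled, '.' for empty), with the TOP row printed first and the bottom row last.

Answer: .......
.......
.......
.......
.#.....
.#.....
.#.....
.#.....
.####..
.##.#..
..#....

Derivation:
Drop 1: S rot3 at col 1 lands with bottom-row=0; cleared 0 line(s) (total 0); column heights now [0 3 2 0 0 0 0], max=3
Drop 2: J rot2 at col 2 lands with bottom-row=1; cleared 0 line(s) (total 0); column heights now [0 3 3 3 3 0 0], max=3
Drop 3: I rot1 at col 1 lands with bottom-row=3; cleared 0 line(s) (total 0); column heights now [0 7 3 3 3 0 0], max=7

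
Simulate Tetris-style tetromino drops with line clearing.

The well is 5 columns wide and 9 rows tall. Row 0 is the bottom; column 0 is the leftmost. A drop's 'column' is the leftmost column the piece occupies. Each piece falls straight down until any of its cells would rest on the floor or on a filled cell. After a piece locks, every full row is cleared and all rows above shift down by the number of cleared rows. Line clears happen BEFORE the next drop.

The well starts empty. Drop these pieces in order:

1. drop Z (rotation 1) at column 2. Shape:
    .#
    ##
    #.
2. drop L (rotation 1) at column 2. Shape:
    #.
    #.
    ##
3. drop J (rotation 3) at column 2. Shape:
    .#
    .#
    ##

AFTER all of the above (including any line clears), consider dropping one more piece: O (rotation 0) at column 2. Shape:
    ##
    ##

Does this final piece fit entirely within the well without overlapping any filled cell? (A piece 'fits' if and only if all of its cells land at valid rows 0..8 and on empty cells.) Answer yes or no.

Answer: no

Derivation:
Drop 1: Z rot1 at col 2 lands with bottom-row=0; cleared 0 line(s) (total 0); column heights now [0 0 2 3 0], max=3
Drop 2: L rot1 at col 2 lands with bottom-row=3; cleared 0 line(s) (total 0); column heights now [0 0 6 4 0], max=6
Drop 3: J rot3 at col 2 lands with bottom-row=6; cleared 0 line(s) (total 0); column heights now [0 0 7 9 0], max=9
Test piece O rot0 at col 2 (width 2): heights before test = [0 0 7 9 0]; fits = False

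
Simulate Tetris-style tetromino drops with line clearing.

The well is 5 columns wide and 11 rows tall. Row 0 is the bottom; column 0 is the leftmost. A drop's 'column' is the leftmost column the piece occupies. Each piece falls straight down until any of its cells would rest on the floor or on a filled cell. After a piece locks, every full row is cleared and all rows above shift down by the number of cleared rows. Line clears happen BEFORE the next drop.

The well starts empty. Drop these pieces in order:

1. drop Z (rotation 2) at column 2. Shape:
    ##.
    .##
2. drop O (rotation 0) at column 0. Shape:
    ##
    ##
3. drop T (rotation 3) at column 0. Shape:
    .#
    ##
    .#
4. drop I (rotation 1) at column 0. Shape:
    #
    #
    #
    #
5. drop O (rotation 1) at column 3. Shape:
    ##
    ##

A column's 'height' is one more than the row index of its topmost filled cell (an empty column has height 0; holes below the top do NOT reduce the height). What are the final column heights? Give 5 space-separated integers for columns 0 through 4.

Answer: 8 5 2 4 4

Derivation:
Drop 1: Z rot2 at col 2 lands with bottom-row=0; cleared 0 line(s) (total 0); column heights now [0 0 2 2 1], max=2
Drop 2: O rot0 at col 0 lands with bottom-row=0; cleared 0 line(s) (total 0); column heights now [2 2 2 2 1], max=2
Drop 3: T rot3 at col 0 lands with bottom-row=2; cleared 0 line(s) (total 0); column heights now [4 5 2 2 1], max=5
Drop 4: I rot1 at col 0 lands with bottom-row=4; cleared 0 line(s) (total 0); column heights now [8 5 2 2 1], max=8
Drop 5: O rot1 at col 3 lands with bottom-row=2; cleared 0 line(s) (total 0); column heights now [8 5 2 4 4], max=8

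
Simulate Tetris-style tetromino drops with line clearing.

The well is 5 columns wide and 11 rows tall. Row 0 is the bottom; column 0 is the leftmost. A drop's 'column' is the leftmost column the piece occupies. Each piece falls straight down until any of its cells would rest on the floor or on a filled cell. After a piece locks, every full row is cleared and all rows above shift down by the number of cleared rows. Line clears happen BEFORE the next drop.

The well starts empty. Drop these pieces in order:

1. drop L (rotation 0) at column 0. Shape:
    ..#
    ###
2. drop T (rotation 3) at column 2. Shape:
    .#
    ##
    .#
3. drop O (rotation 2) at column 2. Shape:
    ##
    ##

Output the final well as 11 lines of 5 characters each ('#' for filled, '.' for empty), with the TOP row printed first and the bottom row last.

Drop 1: L rot0 at col 0 lands with bottom-row=0; cleared 0 line(s) (total 0); column heights now [1 1 2 0 0], max=2
Drop 2: T rot3 at col 2 lands with bottom-row=1; cleared 0 line(s) (total 0); column heights now [1 1 3 4 0], max=4
Drop 3: O rot2 at col 2 lands with bottom-row=4; cleared 0 line(s) (total 0); column heights now [1 1 6 6 0], max=6

Answer: .....
.....
.....
.....
.....
..##.
..##.
...#.
..##.
..##.
###..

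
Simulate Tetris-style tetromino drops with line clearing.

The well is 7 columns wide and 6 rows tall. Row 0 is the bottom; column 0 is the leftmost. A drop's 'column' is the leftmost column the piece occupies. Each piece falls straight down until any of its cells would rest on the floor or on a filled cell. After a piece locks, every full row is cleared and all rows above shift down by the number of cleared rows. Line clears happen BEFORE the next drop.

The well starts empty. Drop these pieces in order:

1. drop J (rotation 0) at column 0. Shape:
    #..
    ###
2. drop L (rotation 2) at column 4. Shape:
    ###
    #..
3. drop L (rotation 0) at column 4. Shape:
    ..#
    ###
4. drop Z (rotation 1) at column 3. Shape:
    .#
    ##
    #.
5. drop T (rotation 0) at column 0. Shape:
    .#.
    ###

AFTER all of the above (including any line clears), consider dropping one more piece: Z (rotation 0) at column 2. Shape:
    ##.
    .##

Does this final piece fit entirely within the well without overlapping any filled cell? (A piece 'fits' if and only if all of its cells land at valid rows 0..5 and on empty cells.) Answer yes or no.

Answer: yes

Derivation:
Drop 1: J rot0 at col 0 lands with bottom-row=0; cleared 0 line(s) (total 0); column heights now [2 1 1 0 0 0 0], max=2
Drop 2: L rot2 at col 4 lands with bottom-row=0; cleared 0 line(s) (total 0); column heights now [2 1 1 0 2 2 2], max=2
Drop 3: L rot0 at col 4 lands with bottom-row=2; cleared 0 line(s) (total 0); column heights now [2 1 1 0 3 3 4], max=4
Drop 4: Z rot1 at col 3 lands with bottom-row=2; cleared 0 line(s) (total 0); column heights now [2 1 1 4 5 3 4], max=5
Drop 5: T rot0 at col 0 lands with bottom-row=2; cleared 1 line(s) (total 1); column heights now [2 3 1 3 4 2 3], max=4
Test piece Z rot0 at col 2 (width 3): heights before test = [2 3 1 3 4 2 3]; fits = True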